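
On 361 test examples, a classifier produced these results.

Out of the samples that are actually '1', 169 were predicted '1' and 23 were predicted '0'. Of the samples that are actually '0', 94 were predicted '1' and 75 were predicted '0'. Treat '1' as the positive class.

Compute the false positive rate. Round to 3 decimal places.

0.556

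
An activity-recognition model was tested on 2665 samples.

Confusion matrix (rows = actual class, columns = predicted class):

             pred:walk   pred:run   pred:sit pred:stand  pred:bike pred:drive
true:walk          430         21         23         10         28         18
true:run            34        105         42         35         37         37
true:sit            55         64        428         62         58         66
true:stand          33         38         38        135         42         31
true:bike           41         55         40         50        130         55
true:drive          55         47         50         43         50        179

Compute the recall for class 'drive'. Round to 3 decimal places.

Take TP from the diagonal, FP from the rest of the 'drive' prediction marginal, FN from the rest of the 'drive' actual marginal.
recall = TP/(TP+FN).
drive: TP=179, FN=55+47+50+43+50=245 → 179/424 = 0.4222

0.422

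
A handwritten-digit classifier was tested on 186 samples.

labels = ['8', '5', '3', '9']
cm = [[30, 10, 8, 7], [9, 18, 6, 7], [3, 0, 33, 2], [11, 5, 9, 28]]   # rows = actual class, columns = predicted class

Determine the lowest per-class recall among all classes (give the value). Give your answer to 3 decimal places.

0.450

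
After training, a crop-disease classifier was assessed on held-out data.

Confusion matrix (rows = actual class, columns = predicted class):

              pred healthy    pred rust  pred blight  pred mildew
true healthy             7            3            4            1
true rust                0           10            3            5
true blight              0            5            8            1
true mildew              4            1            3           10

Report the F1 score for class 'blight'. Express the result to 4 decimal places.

0.5000

One-vs-rest for 'blight': TP = diagonal; FP = other classes predicted 'blight'; FN = 'blight' predicted as other.
F1 score = 2·TP/(2·TP+FP+FN).
blight: TP=8, FP=4+3+3=10, FN=0+5+1=6 → 16/32 = 0.50000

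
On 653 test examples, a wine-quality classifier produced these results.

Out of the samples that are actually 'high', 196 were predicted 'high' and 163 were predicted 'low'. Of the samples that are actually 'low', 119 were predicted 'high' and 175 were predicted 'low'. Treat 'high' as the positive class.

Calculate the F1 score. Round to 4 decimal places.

0.5816

Precision = TP/(TP+FP) = 196/315 = 0.6222
Recall = TP/(TP+FN) = 196/359 = 0.5460
F1 = 2·TP/(2·TP+FP+FN) = 392/674 = 0.5816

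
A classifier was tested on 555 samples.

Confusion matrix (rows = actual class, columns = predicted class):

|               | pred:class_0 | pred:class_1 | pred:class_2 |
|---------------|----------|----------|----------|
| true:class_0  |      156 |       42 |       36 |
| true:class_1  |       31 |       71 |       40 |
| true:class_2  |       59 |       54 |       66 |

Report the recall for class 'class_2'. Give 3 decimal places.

0.369

recall = TP/(TP+FN).
class_2: TP=66, FN=59+54=113 → 66/179 = 0.3687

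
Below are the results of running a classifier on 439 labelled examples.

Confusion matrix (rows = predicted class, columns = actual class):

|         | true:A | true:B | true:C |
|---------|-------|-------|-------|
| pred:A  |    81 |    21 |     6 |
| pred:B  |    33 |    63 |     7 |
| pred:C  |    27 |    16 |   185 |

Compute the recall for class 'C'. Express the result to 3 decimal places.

Take TP from the diagonal, FP from the rest of the 'C' prediction marginal, FN from the rest of the 'C' actual marginal.
recall = TP/(TP+FN).
C: TP=185, FN=6+7=13 → 185/198 = 0.9343

0.934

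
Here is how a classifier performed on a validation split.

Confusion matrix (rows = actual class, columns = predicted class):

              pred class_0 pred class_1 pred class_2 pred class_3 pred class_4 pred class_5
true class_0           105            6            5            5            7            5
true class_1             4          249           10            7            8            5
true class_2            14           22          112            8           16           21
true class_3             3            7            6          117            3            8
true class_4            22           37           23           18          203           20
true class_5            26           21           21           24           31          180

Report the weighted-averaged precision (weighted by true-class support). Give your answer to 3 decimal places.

0.707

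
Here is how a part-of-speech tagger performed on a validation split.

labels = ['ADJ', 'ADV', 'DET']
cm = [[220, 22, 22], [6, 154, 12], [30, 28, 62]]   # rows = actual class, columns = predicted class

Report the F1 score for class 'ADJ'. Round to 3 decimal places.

F1 score = 2·TP/(2·TP+FP+FN).
ADJ: TP=220, FP=6+30=36, FN=22+22=44 → 440/520 = 0.8462

0.846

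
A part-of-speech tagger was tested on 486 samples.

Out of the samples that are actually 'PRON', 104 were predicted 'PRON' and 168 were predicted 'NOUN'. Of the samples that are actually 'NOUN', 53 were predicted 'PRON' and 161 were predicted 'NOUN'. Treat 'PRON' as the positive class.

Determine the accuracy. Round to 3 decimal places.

0.545

Accuracy = (TP+TN)/N = (104+161)/486 = 0.545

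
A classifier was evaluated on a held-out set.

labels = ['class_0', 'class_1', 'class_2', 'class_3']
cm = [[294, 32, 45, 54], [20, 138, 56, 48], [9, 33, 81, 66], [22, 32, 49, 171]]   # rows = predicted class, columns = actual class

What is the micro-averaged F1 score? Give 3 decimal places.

0.595

Micro-averaging pools counts across classes: ΣTP=684, ΣFP=466, ΣFN=466.
Micro-F1 score = 2·TP/(2·TP+FP+FN) on pooled counts = 0.595 (equals overall accuracy in single-label multiclass).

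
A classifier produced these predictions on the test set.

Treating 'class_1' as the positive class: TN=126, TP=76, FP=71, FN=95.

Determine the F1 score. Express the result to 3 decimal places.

Precision = TP/(TP+FP) = 76/147 = 0.5170
Recall = TP/(TP+FN) = 76/171 = 0.4444
F1 = 2·TP/(2·TP+FP+FN) = 152/318 = 0.478

0.478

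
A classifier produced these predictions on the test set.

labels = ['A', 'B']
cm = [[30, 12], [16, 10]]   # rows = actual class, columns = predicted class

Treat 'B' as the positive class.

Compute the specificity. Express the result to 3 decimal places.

Specificity = TN/(TN+FP) = 30/(30+12) = 0.714

0.714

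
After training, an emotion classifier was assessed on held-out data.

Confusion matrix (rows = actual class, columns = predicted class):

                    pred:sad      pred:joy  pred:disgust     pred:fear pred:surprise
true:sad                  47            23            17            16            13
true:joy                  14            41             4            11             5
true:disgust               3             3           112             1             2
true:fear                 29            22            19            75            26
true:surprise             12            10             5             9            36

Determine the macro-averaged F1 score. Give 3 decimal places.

Per-class F1 score (2·TP/(2·TP+FP+FN)):
  sad: TP=47, FP=14+3+29+12=58, FN=23+17+16+13=69 → 94/221 = 0.4253
  joy: TP=41, FP=23+3+22+10=58, FN=14+4+11+5=34 → 82/174 = 0.4713
  disgust: TP=112, FP=17+4+19+5=45, FN=3+3+1+2=9 → 224/278 = 0.8058
  fear: TP=75, FP=16+11+1+9=37, FN=29+22+19+26=96 → 150/283 = 0.5300
  surprise: TP=36, FP=13+5+2+26=46, FN=12+10+5+9=36 → 72/154 = 0.4675
Macro-F1 score = mean = (0.4253 + 0.4713 + 0.8058 + 0.5300 + 0.4675) / 5 = 0.540

0.540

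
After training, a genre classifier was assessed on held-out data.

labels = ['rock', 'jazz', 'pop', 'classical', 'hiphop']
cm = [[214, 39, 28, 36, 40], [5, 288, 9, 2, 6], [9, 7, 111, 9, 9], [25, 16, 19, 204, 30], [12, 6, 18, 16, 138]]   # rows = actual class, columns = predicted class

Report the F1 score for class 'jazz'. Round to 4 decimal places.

0.8649

One-vs-rest for 'jazz': TP = diagonal; FP = other classes predicted 'jazz'; FN = 'jazz' predicted as other.
F1 score = 2·TP/(2·TP+FP+FN).
jazz: TP=288, FP=39+7+16+6=68, FN=5+9+2+6=22 → 576/666 = 0.86486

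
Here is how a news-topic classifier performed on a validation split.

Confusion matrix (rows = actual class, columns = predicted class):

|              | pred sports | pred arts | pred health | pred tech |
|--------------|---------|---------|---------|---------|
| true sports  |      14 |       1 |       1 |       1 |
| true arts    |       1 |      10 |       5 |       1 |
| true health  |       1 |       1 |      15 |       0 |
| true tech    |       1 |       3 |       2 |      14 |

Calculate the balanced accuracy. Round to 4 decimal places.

0.7485

Balanced accuracy = mean of per-class recall.
  sports: recall = 14/17 = 0.82353
  arts: recall = 10/17 = 0.58824
  health: recall = 15/17 = 0.88235
  tech: recall = 14/20 = 0.70000
Mean = (0.82353 + 0.58824 + 0.88235 + 0.70000) / 4 = 0.7485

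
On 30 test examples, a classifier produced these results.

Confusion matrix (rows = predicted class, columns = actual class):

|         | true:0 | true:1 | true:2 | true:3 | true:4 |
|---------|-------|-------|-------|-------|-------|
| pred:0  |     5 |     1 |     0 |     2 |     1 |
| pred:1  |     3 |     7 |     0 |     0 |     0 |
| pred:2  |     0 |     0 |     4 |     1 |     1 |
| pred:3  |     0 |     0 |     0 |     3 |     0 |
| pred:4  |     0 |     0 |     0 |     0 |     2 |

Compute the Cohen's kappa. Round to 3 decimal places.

Observed agreement pₒ = trace/N = 21/30 = 0.7000
Expected agreement pₑ = Σ (rowᵢ·colᵢ)/N² = (8·9 + 8·10 + 4·6 + 6·3 + 4·2)/30² = 0.2244
κ = (pₒ − pₑ)/(1 − pₑ) = (0.7000 − 0.2244)/(1 − 0.2244) = 0.613

0.613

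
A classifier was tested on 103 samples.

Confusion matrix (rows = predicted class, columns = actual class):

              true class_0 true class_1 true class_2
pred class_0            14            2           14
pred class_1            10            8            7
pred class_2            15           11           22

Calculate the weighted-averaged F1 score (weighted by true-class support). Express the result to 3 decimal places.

0.426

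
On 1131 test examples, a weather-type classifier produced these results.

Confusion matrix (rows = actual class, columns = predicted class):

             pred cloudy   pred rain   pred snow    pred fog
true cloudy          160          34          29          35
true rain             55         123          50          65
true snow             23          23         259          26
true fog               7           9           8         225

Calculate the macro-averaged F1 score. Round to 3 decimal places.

Per-class F1 score (2·TP/(2·TP+FP+FN)):
  cloudy: TP=160, FP=55+23+7=85, FN=34+29+35=98 → 320/503 = 0.6362
  rain: TP=123, FP=34+23+9=66, FN=55+50+65=170 → 246/482 = 0.5104
  snow: TP=259, FP=29+50+8=87, FN=23+23+26=72 → 518/677 = 0.7651
  fog: TP=225, FP=35+65+26=126, FN=7+9+8=24 → 450/600 = 0.7500
Macro-F1 score = mean = (0.6362 + 0.5104 + 0.7651 + 0.7500) / 4 = 0.665

0.665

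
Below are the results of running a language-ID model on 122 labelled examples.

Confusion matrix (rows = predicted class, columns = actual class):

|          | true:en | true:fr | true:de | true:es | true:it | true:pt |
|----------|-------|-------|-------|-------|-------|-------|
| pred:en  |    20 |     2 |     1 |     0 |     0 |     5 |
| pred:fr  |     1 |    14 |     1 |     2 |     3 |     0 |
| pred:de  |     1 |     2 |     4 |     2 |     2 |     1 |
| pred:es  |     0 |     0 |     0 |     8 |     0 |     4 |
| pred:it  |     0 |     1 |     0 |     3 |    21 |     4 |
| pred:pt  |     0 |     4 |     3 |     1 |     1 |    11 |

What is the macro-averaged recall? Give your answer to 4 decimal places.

Per-class recall (TP/(TP+FN)):
  en: TP=20, FN=1+1+0+0+0=2 → 20/22 = 0.90909
  fr: TP=14, FN=2+2+0+1+4=9 → 14/23 = 0.60870
  de: TP=4, FN=1+1+0+0+3=5 → 4/9 = 0.44444
  es: TP=8, FN=0+2+2+3+1=8 → 8/16 = 0.50000
  it: TP=21, FN=0+3+2+0+1=6 → 21/27 = 0.77778
  pt: TP=11, FN=5+0+1+4+4=14 → 11/25 = 0.44000
Macro-recall = mean = (0.90909 + 0.60870 + 0.44444 + 0.50000 + 0.77778 + 0.44000) / 6 = 0.6133

0.6133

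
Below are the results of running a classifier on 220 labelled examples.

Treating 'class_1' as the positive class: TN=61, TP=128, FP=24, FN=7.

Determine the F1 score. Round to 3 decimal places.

Precision = TP/(TP+FP) = 128/152 = 0.8421
Recall = TP/(TP+FN) = 128/135 = 0.9481
F1 = 2·TP/(2·TP+FP+FN) = 256/287 = 0.892

0.892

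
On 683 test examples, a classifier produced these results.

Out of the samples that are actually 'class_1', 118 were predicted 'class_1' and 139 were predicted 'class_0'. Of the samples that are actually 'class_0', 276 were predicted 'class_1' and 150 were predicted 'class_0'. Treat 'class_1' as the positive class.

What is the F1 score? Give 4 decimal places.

Precision = TP/(TP+FP) = 118/394 = 0.2995
Recall = TP/(TP+FN) = 118/257 = 0.4591
F1 = 2·TP/(2·TP+FP+FN) = 236/651 = 0.3625

0.3625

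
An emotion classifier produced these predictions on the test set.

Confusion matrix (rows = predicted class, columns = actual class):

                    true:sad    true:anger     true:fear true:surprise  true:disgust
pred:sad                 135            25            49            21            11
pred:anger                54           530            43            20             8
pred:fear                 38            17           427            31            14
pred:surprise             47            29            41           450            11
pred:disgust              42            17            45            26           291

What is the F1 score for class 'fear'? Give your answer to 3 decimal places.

0.754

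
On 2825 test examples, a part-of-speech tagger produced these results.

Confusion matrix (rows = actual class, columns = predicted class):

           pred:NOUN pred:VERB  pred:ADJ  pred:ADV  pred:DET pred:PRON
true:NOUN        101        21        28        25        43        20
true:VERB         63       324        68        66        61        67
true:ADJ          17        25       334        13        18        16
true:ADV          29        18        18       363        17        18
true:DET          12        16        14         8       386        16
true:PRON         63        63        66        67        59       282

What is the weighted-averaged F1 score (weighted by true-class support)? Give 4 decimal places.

0.6263

Per-class F1 score (2·TP/(2·TP+FP+FN)):
  NOUN: TP=101, FP=63+17+29+12+63=184, FN=21+28+25+43+20=137 → 202/523 = 0.38623
  VERB: TP=324, FP=21+25+18+16+63=143, FN=63+68+66+61+67=325 → 648/1116 = 0.58065
  ADJ: TP=334, FP=28+68+18+14+66=194, FN=17+25+13+18+16=89 → 668/951 = 0.70242
  ADV: TP=363, FP=25+66+13+8+67=179, FN=29+18+18+17+18=100 → 726/1005 = 0.72239
  DET: TP=386, FP=43+61+18+17+59=198, FN=12+16+14+8+16=66 → 772/1036 = 0.74517
  PRON: TP=282, FP=20+67+16+18+16=137, FN=63+63+66+67+59=318 → 564/1019 = 0.55348
Weighted-F1 score = Σ (supportᵢ/N)·F1 scoreᵢ with N=2825: (238/2825)·0.38623 + (649/2825)·0.58065 + (423/2825)·0.70242 + (463/2825)·0.72239 + (452/2825)·0.74517 + (600/2825)·0.55348 = 0.6263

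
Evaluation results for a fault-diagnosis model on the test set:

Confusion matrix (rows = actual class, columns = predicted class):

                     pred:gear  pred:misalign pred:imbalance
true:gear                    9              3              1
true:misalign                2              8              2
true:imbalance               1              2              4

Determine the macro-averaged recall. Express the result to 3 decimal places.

0.643

Per-class recall (TP/(TP+FN)):
  gear: TP=9, FN=3+1=4 → 9/13 = 0.6923
  misalign: TP=8, FN=2+2=4 → 8/12 = 0.6667
  imbalance: TP=4, FN=1+2=3 → 4/7 = 0.5714
Macro-recall = mean = (0.6923 + 0.6667 + 0.5714) / 3 = 0.643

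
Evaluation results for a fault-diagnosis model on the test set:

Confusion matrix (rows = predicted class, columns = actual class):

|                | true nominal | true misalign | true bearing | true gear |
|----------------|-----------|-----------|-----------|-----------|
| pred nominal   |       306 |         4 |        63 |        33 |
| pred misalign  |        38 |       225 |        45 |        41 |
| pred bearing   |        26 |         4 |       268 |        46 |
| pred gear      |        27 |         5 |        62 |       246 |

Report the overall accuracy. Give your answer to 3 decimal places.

Accuracy = trace / total = (306+225+268+246=1045) / 1439 = 1045/1439 = 0.726

0.726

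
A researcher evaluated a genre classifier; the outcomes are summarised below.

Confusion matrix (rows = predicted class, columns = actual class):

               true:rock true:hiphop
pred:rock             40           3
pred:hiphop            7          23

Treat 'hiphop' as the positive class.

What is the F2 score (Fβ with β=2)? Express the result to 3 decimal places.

0.858

Fβ = (1+β²)·TP / ((1+β²)·TP + β²·FN + FP), with β²=4
= 5·23 / (5·23 + 4·3 + 7) = 0.858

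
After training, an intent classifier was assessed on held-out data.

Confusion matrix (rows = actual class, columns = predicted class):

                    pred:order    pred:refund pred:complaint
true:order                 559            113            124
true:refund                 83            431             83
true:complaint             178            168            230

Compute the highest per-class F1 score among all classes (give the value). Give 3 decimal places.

Per-class F1 score (2·TP/(2·TP+FP+FN)):
  order: TP=559, FP=83+178=261, FN=113+124=237 → 1118/1616 = 0.6918
  refund: TP=431, FP=113+168=281, FN=83+83=166 → 862/1309 = 0.6585
  complaint: TP=230, FP=124+83=207, FN=178+168=346 → 460/1013 = 0.4541
Highest is class 'order' with F1 score = 0.692.

0.692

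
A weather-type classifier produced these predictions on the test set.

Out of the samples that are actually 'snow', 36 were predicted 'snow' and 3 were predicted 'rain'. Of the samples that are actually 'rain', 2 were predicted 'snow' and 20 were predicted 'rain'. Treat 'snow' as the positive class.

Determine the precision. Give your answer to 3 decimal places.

0.947

Precision = TP/(TP+FP) = 36/(36+2) = 36/38 = 0.947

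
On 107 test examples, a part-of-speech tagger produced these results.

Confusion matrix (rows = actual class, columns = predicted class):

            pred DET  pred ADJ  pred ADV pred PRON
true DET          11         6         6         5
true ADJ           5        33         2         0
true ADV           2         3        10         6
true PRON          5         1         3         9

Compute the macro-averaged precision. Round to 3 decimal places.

Per-class precision (TP/(TP+FP)):
  DET: TP=11, FP=5+2+5=12 → 11/23 = 0.4783
  ADJ: TP=33, FP=6+3+1=10 → 33/43 = 0.7674
  ADV: TP=10, FP=6+2+3=11 → 10/21 = 0.4762
  PRON: TP=9, FP=5+0+6=11 → 9/20 = 0.4500
Macro-precision = mean = (0.4783 + 0.7674 + 0.4762 + 0.4500) / 4 = 0.543

0.543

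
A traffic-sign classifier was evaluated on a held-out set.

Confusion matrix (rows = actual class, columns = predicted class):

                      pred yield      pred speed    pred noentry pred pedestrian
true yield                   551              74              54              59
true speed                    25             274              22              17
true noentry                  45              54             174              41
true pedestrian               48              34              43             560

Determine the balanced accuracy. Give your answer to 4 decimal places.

Balanced accuracy = mean of per-class recall.
  yield: recall = 551/738 = 0.74661
  speed: recall = 274/338 = 0.81065
  noentry: recall = 174/314 = 0.55414
  pedestrian: recall = 560/685 = 0.81752
Mean = (0.74661 + 0.81065 + 0.55414 + 0.81752) / 4 = 0.7322

0.7322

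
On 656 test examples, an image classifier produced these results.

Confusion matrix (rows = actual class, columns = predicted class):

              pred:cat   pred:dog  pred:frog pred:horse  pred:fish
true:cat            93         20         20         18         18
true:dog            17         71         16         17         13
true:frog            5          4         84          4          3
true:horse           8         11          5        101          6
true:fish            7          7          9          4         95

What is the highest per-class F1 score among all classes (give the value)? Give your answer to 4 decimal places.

Per-class F1 score (2·TP/(2·TP+FP+FN)):
  cat: TP=93, FP=17+5+8+7=37, FN=20+20+18+18=76 → 186/299 = 0.62207
  dog: TP=71, FP=20+4+11+7=42, FN=17+16+17+13=63 → 142/247 = 0.57490
  frog: TP=84, FP=20+16+5+9=50, FN=5+4+4+3=16 → 168/234 = 0.71795
  horse: TP=101, FP=18+17+4+4=43, FN=8+11+5+6=30 → 202/275 = 0.73455
  fish: TP=95, FP=18+13+3+6=40, FN=7+7+9+4=27 → 190/257 = 0.73930
Highest is class 'fish' with F1 score = 0.7393.

0.7393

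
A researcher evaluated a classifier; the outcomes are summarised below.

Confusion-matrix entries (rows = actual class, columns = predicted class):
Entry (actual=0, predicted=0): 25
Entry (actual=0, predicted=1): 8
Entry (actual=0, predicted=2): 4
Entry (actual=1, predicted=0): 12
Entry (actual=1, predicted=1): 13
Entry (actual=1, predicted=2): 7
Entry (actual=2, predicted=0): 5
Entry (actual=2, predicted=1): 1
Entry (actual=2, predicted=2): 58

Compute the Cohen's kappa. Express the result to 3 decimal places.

Observed agreement pₒ = trace/N = 96/133 = 0.7218
Expected agreement pₑ = Σ (rowᵢ·colᵢ)/N² = (37·42 + 32·22 + 64·69)/133² = 0.3773
κ = (pₒ − pₑ)/(1 − pₑ) = (0.7218 − 0.3773)/(1 − 0.3773) = 0.553

0.553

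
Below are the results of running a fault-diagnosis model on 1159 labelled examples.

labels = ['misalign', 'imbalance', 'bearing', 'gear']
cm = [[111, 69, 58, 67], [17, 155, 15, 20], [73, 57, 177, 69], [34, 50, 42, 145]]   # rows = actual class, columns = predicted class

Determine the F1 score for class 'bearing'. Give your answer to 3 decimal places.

0.530

Take TP from the diagonal, FP from the rest of the 'bearing' prediction marginal, FN from the rest of the 'bearing' actual marginal.
F1 score = 2·TP/(2·TP+FP+FN).
bearing: TP=177, FP=58+15+42=115, FN=73+57+69=199 → 354/668 = 0.5299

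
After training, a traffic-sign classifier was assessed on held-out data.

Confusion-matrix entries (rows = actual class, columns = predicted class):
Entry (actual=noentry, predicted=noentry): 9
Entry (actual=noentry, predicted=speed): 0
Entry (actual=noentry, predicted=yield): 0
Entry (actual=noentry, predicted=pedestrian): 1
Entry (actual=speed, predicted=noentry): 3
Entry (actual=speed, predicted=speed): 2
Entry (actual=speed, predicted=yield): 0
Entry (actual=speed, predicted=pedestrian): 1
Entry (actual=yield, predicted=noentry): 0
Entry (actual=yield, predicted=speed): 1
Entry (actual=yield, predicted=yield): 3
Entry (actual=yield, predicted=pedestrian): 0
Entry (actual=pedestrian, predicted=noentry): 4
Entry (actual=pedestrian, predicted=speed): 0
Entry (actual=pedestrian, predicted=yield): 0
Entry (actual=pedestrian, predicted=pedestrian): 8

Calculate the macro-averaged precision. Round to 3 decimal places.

0.757

Per-class precision (TP/(TP+FP)):
  noentry: TP=9, FP=3+0+4=7 → 9/16 = 0.5625
  speed: TP=2, FP=0+1+0=1 → 2/3 = 0.6667
  yield: TP=3, FP=0+0+0=0 → 3/3 = 1.0000
  pedestrian: TP=8, FP=1+1+0=2 → 8/10 = 0.8000
Macro-precision = mean = (0.5625 + 0.6667 + 1.0000 + 0.8000) / 4 = 0.757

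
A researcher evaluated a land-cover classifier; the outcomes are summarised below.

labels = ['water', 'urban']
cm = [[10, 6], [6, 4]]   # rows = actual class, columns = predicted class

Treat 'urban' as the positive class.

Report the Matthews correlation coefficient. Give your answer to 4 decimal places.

0.0250

MCC = (TP·TN − FP·FN) / √((TP+FP)(TP+FN)(TN+FP)(TN+FN))
Numerator = 4·10 − 6·6 = 4
Denominator = √(10·10·16·16) = √25600 = 160.0000
MCC = 4 / 160.0000 = 0.0250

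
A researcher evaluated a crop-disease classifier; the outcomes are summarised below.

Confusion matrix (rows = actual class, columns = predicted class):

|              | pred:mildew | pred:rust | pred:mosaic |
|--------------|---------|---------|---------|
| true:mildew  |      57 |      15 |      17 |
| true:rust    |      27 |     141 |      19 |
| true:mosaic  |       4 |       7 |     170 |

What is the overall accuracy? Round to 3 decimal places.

0.805

Accuracy = trace / total = (57+141+170=368) / 457 = 368/457 = 0.805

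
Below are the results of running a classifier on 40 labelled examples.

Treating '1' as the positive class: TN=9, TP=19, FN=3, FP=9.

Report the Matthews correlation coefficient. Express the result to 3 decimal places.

MCC = (TP·TN − FP·FN) / √((TP+FP)(TP+FN)(TN+FP)(TN+FN))
Numerator = 19·9 − 9·3 = 144
Denominator = √(28·22·18·12) = √133056 = 364.7684
MCC = 144 / 364.7684 = 0.395

0.395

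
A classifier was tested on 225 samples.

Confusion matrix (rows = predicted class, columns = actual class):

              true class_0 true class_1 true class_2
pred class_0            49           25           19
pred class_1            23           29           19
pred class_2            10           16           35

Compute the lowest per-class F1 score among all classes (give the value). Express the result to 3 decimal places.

0.411

Per-class F1 score (2·TP/(2·TP+FP+FN)):
  class_0: TP=49, FP=25+19=44, FN=23+10=33 → 98/175 = 0.5600
  class_1: TP=29, FP=23+19=42, FN=25+16=41 → 58/141 = 0.4113
  class_2: TP=35, FP=10+16=26, FN=19+19=38 → 70/134 = 0.5224
Lowest is class 'class_1' with F1 score = 0.411.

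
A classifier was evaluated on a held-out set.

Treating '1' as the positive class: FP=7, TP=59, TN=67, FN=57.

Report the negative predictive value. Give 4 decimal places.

NPV = TN/(TN+FN) = 67/(67+57) = 0.5403

0.5403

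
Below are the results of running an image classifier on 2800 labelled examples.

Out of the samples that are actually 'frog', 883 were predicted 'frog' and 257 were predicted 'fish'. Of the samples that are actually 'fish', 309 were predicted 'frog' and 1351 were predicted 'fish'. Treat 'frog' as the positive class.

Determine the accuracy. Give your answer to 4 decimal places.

Accuracy = (TP+TN)/N = (883+1351)/2800 = 0.7979

0.7979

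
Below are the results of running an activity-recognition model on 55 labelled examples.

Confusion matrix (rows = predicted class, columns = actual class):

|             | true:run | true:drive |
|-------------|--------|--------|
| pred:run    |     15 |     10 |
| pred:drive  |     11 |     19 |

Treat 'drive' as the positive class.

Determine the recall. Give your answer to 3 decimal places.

0.655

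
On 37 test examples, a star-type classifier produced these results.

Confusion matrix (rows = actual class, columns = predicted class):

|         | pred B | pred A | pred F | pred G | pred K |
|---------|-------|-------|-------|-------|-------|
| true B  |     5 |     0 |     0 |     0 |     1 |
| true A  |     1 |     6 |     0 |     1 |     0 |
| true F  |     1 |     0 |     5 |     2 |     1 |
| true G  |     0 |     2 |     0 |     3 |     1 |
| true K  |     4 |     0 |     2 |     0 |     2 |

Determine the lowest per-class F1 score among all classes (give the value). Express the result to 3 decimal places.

0.308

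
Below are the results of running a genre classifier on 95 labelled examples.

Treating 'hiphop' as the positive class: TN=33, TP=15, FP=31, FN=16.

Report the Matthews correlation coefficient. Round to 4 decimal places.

MCC = (TP·TN − FP·FN) / √((TP+FP)(TP+FN)(TN+FP)(TN+FN))
Numerator = 15·33 − 31·16 = -1
Denominator = √(46·31·64·49) = √4471936 = 2114.6952
MCC = -1 / 2114.6952 = -0.0005

-0.0005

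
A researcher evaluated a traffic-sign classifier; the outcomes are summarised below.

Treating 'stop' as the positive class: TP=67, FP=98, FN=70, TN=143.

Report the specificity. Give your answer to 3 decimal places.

0.593

Specificity = TN/(TN+FP) = 143/(143+98) = 0.593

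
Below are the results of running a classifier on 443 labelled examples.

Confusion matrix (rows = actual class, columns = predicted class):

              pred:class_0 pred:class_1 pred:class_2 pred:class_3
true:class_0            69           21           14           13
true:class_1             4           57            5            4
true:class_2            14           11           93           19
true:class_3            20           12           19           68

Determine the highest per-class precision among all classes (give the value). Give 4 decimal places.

Per-class precision (TP/(TP+FP)):
  class_0: TP=69, FP=4+14+20=38 → 69/107 = 0.64486
  class_1: TP=57, FP=21+11+12=44 → 57/101 = 0.56436
  class_2: TP=93, FP=14+5+19=38 → 93/131 = 0.70992
  class_3: TP=68, FP=13+4+19=36 → 68/104 = 0.65385
Highest is class 'class_2' with precision = 0.7099.

0.7099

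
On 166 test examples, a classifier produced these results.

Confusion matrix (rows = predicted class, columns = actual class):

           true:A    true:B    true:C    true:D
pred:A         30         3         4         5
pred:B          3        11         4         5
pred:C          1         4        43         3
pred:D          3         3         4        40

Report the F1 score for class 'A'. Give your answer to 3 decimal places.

0.759

Treat 'A' as positive and all other classes as negative.
F1 score = 2·TP/(2·TP+FP+FN).
A: TP=30, FP=3+4+5=12, FN=3+1+3=7 → 60/79 = 0.7595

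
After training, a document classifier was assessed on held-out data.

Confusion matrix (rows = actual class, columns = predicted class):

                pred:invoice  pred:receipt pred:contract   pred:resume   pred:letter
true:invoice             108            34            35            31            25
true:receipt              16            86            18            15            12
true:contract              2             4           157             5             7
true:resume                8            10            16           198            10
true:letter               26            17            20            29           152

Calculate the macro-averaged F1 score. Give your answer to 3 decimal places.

0.662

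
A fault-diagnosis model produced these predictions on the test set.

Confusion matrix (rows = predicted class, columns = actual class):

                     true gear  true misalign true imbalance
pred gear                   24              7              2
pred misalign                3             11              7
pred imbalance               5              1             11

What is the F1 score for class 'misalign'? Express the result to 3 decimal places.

0.550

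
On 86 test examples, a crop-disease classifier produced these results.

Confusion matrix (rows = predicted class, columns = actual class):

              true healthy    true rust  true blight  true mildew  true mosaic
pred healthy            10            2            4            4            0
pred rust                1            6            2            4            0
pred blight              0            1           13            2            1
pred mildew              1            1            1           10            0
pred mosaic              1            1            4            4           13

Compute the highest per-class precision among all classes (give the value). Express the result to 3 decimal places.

0.769

Per-class precision (TP/(TP+FP)):
  healthy: TP=10, FP=2+4+4+0=10 → 10/20 = 0.5000
  rust: TP=6, FP=1+2+4+0=7 → 6/13 = 0.4615
  blight: TP=13, FP=0+1+2+1=4 → 13/17 = 0.7647
  mildew: TP=10, FP=1+1+1+0=3 → 10/13 = 0.7692
  mosaic: TP=13, FP=1+1+4+4=10 → 13/23 = 0.5652
Highest is class 'mildew' with precision = 0.769.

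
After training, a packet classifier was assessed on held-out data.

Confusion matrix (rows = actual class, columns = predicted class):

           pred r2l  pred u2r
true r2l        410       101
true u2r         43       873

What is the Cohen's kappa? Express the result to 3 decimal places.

0.775

Observed agreement pₒ = trace/N = 1283/1427 = 0.8991
Expected agreement pₑ = Σ (rowᵢ·colᵢ)/N² = (511·453 + 916·974)/1427² = 0.5518
κ = (pₒ − pₑ)/(1 − pₑ) = (0.8991 − 0.5518)/(1 − 0.5518) = 0.775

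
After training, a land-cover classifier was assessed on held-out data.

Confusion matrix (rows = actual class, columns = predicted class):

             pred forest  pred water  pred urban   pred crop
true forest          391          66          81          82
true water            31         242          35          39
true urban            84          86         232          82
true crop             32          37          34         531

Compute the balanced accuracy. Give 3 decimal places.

0.661

Balanced accuracy = mean of per-class recall.
  forest: recall = 391/620 = 0.6306
  water: recall = 242/347 = 0.6974
  urban: recall = 232/484 = 0.4793
  crop: recall = 531/634 = 0.8375
Mean = (0.6306 + 0.6974 + 0.4793 + 0.8375) / 4 = 0.661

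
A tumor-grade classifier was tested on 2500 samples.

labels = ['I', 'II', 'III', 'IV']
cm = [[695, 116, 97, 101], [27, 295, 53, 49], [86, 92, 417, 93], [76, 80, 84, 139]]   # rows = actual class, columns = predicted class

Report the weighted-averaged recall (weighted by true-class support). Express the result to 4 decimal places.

Per-class recall (TP/(TP+FN)):
  I: TP=695, FN=116+97+101=314 → 695/1009 = 0.68880
  II: TP=295, FN=27+53+49=129 → 295/424 = 0.69575
  III: TP=417, FN=86+92+93=271 → 417/688 = 0.60610
  IV: TP=139, FN=76+80+84=240 → 139/379 = 0.36675
Weighted-recall = Σ (supportᵢ/N)·recallᵢ with N=2500: (1009/2500)·0.68880 + (424/2500)·0.69575 + (688/2500)·0.60610 + (379/2500)·0.36675 = 0.6184

0.6184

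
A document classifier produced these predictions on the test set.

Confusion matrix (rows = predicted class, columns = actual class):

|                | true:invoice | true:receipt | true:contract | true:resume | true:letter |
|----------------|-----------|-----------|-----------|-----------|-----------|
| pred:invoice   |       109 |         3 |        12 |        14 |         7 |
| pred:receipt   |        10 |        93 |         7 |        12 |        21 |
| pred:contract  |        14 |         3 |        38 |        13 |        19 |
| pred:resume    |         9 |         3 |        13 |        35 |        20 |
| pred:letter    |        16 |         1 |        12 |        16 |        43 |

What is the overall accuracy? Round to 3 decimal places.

Accuracy = trace / total = (109+93+38+35+43=318) / 543 = 318/543 = 0.586

0.586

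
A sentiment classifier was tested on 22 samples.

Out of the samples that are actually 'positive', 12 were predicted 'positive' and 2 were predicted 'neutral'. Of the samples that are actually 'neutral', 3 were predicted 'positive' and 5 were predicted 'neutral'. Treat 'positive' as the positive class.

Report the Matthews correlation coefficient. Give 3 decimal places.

MCC = (TP·TN − FP·FN) / √((TP+FP)(TP+FN)(TN+FP)(TN+FN))
Numerator = 12·5 − 3·2 = 54
Denominator = √(15·14·8·7) = √11760 = 108.4435
MCC = 54 / 108.4435 = 0.498

0.498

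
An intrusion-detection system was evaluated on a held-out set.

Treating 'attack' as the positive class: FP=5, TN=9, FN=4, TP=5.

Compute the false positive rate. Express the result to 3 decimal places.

FPR = FP/(FP+TN) = 5/(5+9) = 0.357

0.357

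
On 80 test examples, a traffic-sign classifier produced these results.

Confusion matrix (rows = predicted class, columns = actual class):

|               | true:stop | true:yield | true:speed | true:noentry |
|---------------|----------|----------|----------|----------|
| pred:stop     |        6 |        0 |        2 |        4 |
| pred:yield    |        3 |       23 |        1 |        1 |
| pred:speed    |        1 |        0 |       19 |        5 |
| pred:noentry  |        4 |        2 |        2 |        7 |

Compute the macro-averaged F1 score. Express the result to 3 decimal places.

Per-class F1 score (2·TP/(2·TP+FP+FN)):
  stop: TP=6, FP=0+2+4=6, FN=3+1+4=8 → 12/26 = 0.4615
  yield: TP=23, FP=3+1+1=5, FN=0+0+2=2 → 46/53 = 0.8679
  speed: TP=19, FP=1+0+5=6, FN=2+1+2=5 → 38/49 = 0.7755
  noentry: TP=7, FP=4+2+2=8, FN=4+1+5=10 → 14/32 = 0.4375
Macro-F1 score = mean = (0.4615 + 0.8679 + 0.7755 + 0.4375) / 4 = 0.636

0.636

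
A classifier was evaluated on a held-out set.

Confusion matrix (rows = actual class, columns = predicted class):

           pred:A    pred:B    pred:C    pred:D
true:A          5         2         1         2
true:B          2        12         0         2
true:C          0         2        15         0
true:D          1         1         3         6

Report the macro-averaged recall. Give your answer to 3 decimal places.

0.669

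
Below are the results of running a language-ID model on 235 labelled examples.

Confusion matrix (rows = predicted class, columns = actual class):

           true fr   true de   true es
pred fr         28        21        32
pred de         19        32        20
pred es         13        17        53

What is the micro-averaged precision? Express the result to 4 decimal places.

0.4809

Micro-averaging pools counts across classes: ΣTP=113, ΣFP=122, ΣFN=122.
Micro-precision = TP/(TP+FP) on pooled counts = 0.4809 (equals overall accuracy in single-label multiclass).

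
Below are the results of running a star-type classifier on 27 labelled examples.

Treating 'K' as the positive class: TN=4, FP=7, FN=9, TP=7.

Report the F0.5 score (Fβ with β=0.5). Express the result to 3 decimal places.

0.486

Fβ = (1+β²)·TP / ((1+β²)·TP + β²·FN + FP), with β²=1/4
= 1.25·7 / (1.25·7 + 0.25·9 + 7) = 0.486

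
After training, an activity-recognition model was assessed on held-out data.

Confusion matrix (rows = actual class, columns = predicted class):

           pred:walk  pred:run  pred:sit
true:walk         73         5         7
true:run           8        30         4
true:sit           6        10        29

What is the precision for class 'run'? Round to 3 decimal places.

Treat 'run' as positive and all other classes as negative.
precision = TP/(TP+FP).
run: TP=30, FP=5+10=15 → 30/45 = 0.6667

0.667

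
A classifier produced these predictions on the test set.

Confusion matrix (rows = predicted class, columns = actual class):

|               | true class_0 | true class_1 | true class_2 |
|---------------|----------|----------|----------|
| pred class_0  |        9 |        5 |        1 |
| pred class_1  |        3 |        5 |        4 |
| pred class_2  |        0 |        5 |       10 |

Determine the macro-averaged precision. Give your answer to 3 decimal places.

0.561

Per-class precision (TP/(TP+FP)):
  class_0: TP=9, FP=5+1=6 → 9/15 = 0.6000
  class_1: TP=5, FP=3+4=7 → 5/12 = 0.4167
  class_2: TP=10, FP=0+5=5 → 10/15 = 0.6667
Macro-precision = mean = (0.6000 + 0.4167 + 0.6667) / 3 = 0.561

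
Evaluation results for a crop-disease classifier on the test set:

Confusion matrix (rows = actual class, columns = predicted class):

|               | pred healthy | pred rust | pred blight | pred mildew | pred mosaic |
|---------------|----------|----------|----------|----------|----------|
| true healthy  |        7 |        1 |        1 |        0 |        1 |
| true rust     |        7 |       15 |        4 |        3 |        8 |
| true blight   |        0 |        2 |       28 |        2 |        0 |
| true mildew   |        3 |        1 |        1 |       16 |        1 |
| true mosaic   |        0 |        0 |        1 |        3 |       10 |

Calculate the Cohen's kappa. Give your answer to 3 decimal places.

Observed agreement pₒ = trace/N = 76/115 = 0.6609
Expected agreement pₑ = Σ (rowᵢ·colᵢ)/N² = (10·17 + 37·19 + 32·35 + 22·24 + 14·20)/115² = 0.2118
κ = (pₒ − pₑ)/(1 − pₑ) = (0.6609 − 0.2118)/(1 − 0.2118) = 0.570

0.570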